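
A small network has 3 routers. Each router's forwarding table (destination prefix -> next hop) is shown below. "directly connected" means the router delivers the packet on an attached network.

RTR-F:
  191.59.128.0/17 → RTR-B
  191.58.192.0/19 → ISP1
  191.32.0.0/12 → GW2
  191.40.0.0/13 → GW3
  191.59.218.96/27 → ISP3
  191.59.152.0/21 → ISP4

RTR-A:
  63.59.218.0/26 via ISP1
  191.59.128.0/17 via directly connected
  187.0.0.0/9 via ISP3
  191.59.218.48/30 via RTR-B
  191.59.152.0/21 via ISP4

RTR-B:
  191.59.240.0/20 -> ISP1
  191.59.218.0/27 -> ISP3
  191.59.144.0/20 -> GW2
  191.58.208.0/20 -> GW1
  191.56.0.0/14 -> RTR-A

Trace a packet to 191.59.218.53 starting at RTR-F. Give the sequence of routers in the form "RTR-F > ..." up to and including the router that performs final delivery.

At RTR-F: longest match for 191.59.218.53 is 191.59.128.0/17 -> RTR-B
At RTR-B: longest match for 191.59.218.53 is 191.56.0.0/14 -> RTR-A
At RTR-A: longest match for 191.59.218.53 is 191.59.128.0/17 -> directly connected

RTR-F > RTR-B > RTR-A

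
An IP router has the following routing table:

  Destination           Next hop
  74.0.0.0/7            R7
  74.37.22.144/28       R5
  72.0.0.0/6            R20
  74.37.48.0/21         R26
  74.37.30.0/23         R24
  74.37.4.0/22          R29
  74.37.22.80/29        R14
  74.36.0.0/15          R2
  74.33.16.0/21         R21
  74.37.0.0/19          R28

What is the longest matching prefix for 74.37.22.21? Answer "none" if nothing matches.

74.37.0.0/19

Entries matching 74.37.22.21:
  72.0.0.0/6 (72.0.0.0 - 75.255.255.255)
  74.0.0.0/7 (74.0.0.0 - 75.255.255.255)
  74.36.0.0/15 (74.36.0.0 - 74.37.255.255)
  74.37.0.0/19 (74.37.0.0 - 74.37.31.255)
Most specific is 74.37.0.0/19.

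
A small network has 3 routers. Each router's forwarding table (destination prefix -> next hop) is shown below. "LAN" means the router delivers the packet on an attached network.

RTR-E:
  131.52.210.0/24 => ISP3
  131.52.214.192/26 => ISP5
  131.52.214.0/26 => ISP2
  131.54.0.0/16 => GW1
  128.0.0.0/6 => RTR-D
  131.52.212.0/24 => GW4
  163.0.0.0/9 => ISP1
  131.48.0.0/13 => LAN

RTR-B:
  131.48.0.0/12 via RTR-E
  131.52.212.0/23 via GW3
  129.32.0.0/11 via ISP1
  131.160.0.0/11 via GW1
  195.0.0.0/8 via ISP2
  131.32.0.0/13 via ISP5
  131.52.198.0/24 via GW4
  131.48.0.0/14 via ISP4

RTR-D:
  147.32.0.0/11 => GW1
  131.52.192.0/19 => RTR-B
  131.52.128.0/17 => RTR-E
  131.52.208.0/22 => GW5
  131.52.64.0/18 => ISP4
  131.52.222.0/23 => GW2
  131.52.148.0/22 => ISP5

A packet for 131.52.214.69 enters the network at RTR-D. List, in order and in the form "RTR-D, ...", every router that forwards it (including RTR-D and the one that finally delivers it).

RTR-D, RTR-B, RTR-E

At RTR-D: longest match for 131.52.214.69 is 131.52.192.0/19 -> RTR-B
At RTR-B: longest match for 131.52.214.69 is 131.48.0.0/12 -> RTR-E
At RTR-E: longest match for 131.52.214.69 is 131.48.0.0/13 -> LAN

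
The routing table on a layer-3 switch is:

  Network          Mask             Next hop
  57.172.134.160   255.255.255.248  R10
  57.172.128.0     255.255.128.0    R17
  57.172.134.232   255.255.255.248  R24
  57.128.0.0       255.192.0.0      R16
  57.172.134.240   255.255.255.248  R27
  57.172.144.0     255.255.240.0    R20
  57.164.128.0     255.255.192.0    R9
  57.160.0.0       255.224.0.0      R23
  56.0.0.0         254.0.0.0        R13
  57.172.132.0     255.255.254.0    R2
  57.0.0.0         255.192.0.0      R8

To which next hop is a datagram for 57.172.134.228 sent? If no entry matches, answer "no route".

R17

Routes whose prefix contains 57.172.134.228:
  56.0.0.0/7 (56.0.0.0 - 57.255.255.255) -> R13
  57.128.0.0/10 (57.128.0.0 - 57.191.255.255) -> R16
  57.160.0.0/11 (57.160.0.0 - 57.191.255.255) -> R23
  57.172.128.0/17 (57.172.128.0 - 57.172.255.255) -> R17
More-specific entries that do NOT match:
  57.172.134.160/29 (57.172.134.160 - 57.172.134.167) does not contain 57.172.134.228
  57.172.134.232/29 (57.172.134.232 - 57.172.134.239) does not contain 57.172.134.228
  57.172.134.240/29 (57.172.134.240 - 57.172.134.247) does not contain 57.172.134.228
  57.172.132.0/23 (57.172.132.0 - 57.172.133.255) does not contain 57.172.134.228
  57.172.144.0/20 (57.172.144.0 - 57.172.159.255) does not contain 57.172.134.228
  57.164.128.0/18 (57.164.128.0 - 57.164.191.255) does not contain 57.172.134.228
Longest matching prefix is /17 -> next hop R17.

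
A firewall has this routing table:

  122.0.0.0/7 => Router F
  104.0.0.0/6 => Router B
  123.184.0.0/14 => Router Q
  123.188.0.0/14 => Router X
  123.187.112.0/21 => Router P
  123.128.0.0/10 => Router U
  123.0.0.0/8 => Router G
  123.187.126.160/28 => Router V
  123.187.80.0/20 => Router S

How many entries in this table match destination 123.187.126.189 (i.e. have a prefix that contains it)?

Prefixes containing 123.187.126.189:
  122.0.0.0/7 (122.0.0.0 - 123.255.255.255)
  123.0.0.0/8 (123.0.0.0 - 123.255.255.255)
  123.128.0.0/10 (123.128.0.0 - 123.191.255.255)
  123.184.0.0/14 (123.184.0.0 - 123.187.255.255)
Total matching entries: 4.

4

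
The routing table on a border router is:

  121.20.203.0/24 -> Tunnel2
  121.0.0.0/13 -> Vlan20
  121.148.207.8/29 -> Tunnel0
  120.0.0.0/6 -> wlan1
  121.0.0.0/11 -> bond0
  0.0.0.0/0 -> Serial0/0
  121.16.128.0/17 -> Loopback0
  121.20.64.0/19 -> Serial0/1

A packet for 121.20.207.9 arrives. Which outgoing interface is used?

bond0

Routes whose prefix contains 121.20.207.9:
  0.0.0.0/0 (default, matches everything) -> Serial0/0
  120.0.0.0/6 (120.0.0.0 - 123.255.255.255) -> wlan1
  121.0.0.0/11 (121.0.0.0 - 121.31.255.255) -> bond0
More-specific entries that do NOT match:
  121.148.207.8/29 (121.148.207.8 - 121.148.207.15) does not contain 121.20.207.9
  121.20.203.0/24 (121.20.203.0 - 121.20.203.255) does not contain 121.20.207.9
  121.20.64.0/19 (121.20.64.0 - 121.20.95.255) does not contain 121.20.207.9
  121.16.128.0/17 (121.16.128.0 - 121.16.255.255) does not contain 121.20.207.9
  121.0.0.0/13 (121.0.0.0 - 121.7.255.255) does not contain 121.20.207.9
Longest matching prefix is /11 -> interface bond0.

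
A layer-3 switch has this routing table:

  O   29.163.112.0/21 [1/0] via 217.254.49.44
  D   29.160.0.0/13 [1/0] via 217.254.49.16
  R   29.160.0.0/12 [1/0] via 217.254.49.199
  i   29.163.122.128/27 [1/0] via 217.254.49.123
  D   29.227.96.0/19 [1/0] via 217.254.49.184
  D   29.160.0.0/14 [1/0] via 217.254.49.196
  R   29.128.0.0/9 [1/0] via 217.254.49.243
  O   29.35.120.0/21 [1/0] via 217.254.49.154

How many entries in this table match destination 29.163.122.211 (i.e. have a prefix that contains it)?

4

Prefixes containing 29.163.122.211:
  29.128.0.0/9 (29.128.0.0 - 29.255.255.255)
  29.160.0.0/12 (29.160.0.0 - 29.175.255.255)
  29.160.0.0/13 (29.160.0.0 - 29.167.255.255)
  29.160.0.0/14 (29.160.0.0 - 29.163.255.255)
Total matching entries: 4.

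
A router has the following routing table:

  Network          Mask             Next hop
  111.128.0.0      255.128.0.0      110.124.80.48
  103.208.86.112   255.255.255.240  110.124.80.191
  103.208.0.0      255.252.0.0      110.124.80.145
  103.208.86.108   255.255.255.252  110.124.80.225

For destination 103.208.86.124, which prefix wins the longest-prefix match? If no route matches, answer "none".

103.208.86.112/28

Entries matching 103.208.86.124:
  103.208.0.0/14 (103.208.0.0 - 103.211.255.255)
  103.208.86.112/28 (103.208.86.112 - 103.208.86.127)
Most specific is 103.208.86.112/28.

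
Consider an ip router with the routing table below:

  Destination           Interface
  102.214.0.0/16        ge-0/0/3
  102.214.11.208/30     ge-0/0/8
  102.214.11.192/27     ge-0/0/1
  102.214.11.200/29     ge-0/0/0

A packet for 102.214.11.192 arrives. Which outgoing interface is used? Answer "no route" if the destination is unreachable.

Routes whose prefix contains 102.214.11.192:
  102.214.0.0/16 (102.214.0.0 - 102.214.255.255) -> ge-0/0/3
  102.214.11.192/27 (102.214.11.192 - 102.214.11.223) -> ge-0/0/1
More-specific entries that do NOT match:
  102.214.11.208/30 (102.214.11.208 - 102.214.11.211) does not contain 102.214.11.192
  102.214.11.200/29 (102.214.11.200 - 102.214.11.207) does not contain 102.214.11.192
Longest matching prefix is /27 -> interface ge-0/0/1.

ge-0/0/1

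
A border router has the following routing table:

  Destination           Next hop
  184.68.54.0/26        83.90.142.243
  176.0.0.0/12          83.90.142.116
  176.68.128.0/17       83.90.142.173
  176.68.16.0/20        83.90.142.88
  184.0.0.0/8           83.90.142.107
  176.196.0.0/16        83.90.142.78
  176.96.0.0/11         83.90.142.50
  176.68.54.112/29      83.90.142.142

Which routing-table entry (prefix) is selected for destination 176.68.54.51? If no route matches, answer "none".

none

176.68.54.51 is outside every listed prefix and there is no default route.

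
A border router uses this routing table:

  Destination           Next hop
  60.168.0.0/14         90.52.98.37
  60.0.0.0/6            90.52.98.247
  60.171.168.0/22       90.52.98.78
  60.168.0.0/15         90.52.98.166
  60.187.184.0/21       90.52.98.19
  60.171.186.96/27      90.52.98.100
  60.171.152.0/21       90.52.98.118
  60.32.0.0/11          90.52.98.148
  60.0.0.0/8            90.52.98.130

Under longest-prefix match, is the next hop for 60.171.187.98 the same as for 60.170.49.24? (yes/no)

60.171.187.98: longest match 60.168.0.0/14 -> 90.52.98.37
60.170.49.24: longest match 60.168.0.0/14 -> 90.52.98.37

yes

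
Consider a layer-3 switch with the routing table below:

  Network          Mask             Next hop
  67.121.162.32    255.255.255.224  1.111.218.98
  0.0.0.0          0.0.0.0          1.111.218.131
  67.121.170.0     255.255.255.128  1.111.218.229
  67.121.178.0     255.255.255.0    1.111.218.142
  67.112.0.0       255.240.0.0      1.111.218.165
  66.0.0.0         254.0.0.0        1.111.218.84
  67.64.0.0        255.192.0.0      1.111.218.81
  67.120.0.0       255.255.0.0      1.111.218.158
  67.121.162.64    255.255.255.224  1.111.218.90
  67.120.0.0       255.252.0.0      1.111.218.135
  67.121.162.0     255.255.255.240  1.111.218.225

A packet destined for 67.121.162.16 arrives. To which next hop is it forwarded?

Routes whose prefix contains 67.121.162.16:
  0.0.0.0/0 (default, matches everything) -> 1.111.218.131
  66.0.0.0/7 (66.0.0.0 - 67.255.255.255) -> 1.111.218.84
  67.64.0.0/10 (67.64.0.0 - 67.127.255.255) -> 1.111.218.81
  67.112.0.0/12 (67.112.0.0 - 67.127.255.255) -> 1.111.218.165
  67.120.0.0/14 (67.120.0.0 - 67.123.255.255) -> 1.111.218.135
More-specific entries that do NOT match:
  67.121.162.0/28 (67.121.162.0 - 67.121.162.15) does not contain 67.121.162.16
  67.121.162.32/27 (67.121.162.32 - 67.121.162.63) does not contain 67.121.162.16
  67.121.162.64/27 (67.121.162.64 - 67.121.162.95) does not contain 67.121.162.16
  67.121.170.0/25 (67.121.170.0 - 67.121.170.127) does not contain 67.121.162.16
  67.121.178.0/24 (67.121.178.0 - 67.121.178.255) does not contain 67.121.162.16
  67.120.0.0/16 (67.120.0.0 - 67.120.255.255) does not contain 67.121.162.16
Longest matching prefix is /14 -> next hop 1.111.218.135.

1.111.218.135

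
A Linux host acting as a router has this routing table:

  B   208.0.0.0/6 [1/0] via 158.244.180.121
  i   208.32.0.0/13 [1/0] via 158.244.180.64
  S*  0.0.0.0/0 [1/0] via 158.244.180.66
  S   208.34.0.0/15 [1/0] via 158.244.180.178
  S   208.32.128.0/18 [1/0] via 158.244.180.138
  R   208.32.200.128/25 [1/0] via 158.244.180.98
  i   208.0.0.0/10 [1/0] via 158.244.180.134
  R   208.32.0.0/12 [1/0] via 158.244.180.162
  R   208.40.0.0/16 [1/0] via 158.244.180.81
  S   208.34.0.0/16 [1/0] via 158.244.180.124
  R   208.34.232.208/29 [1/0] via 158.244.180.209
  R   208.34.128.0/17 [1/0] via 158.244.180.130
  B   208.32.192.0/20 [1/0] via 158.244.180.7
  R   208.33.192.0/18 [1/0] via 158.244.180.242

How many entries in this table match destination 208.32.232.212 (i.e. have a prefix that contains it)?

Prefixes containing 208.32.232.212:
  0.0.0.0/0 (default, matches everything)
  208.0.0.0/6 (208.0.0.0 - 211.255.255.255)
  208.0.0.0/10 (208.0.0.0 - 208.63.255.255)
  208.32.0.0/12 (208.32.0.0 - 208.47.255.255)
  208.32.0.0/13 (208.32.0.0 - 208.39.255.255)
Total matching entries: 5.

5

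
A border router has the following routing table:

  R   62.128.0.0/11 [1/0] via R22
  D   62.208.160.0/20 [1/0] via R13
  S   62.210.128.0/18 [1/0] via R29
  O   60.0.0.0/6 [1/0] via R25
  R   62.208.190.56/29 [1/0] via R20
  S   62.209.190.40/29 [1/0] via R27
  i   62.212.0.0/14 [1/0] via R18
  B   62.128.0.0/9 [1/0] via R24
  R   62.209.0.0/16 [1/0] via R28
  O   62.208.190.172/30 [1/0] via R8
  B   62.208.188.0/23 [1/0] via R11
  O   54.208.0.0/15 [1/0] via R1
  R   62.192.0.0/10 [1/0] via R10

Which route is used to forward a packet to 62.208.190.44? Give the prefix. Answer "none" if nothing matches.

62.192.0.0/10

Entries matching 62.208.190.44:
  60.0.0.0/6 (60.0.0.0 - 63.255.255.255)
  62.128.0.0/9 (62.128.0.0 - 62.255.255.255)
  62.192.0.0/10 (62.192.0.0 - 62.255.255.255)
Most specific is 62.192.0.0/10.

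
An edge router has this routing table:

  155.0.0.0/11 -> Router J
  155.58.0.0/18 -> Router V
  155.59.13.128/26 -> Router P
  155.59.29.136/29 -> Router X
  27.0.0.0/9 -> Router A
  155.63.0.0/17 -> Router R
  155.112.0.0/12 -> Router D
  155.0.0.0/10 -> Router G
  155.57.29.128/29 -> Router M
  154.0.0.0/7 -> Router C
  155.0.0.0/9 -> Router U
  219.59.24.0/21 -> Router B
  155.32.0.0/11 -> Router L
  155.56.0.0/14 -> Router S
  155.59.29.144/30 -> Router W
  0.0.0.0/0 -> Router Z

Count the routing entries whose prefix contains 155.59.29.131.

6

Prefixes containing 155.59.29.131:
  0.0.0.0/0 (default, matches everything)
  154.0.0.0/7 (154.0.0.0 - 155.255.255.255)
  155.0.0.0/9 (155.0.0.0 - 155.127.255.255)
  155.0.0.0/10 (155.0.0.0 - 155.63.255.255)
  155.32.0.0/11 (155.32.0.0 - 155.63.255.255)
  155.56.0.0/14 (155.56.0.0 - 155.59.255.255)
Total matching entries: 6.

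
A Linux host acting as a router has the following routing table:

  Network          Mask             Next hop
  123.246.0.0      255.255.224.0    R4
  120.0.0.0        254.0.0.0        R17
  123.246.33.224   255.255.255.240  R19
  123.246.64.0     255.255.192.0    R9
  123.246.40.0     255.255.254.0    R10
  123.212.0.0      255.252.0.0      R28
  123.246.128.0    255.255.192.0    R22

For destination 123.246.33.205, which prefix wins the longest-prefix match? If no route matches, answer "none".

123.246.33.205 is outside every listed prefix and there is no default route.

none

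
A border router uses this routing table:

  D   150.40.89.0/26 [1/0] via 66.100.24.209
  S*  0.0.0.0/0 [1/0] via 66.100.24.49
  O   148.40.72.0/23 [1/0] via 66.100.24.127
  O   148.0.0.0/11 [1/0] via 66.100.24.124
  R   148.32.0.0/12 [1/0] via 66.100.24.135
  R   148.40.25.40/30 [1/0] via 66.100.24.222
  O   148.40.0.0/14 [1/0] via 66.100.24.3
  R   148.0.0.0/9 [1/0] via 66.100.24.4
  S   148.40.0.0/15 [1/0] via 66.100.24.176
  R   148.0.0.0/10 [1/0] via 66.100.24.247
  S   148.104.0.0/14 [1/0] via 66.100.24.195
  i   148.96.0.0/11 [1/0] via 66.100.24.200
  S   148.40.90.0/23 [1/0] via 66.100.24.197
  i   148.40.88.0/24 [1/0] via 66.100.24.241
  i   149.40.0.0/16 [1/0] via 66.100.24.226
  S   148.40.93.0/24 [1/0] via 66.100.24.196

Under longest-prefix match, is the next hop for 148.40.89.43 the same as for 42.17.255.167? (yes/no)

148.40.89.43: longest match 148.40.0.0/15 -> 66.100.24.176
42.17.255.167: longest match 0.0.0.0/0 -> 66.100.24.49

no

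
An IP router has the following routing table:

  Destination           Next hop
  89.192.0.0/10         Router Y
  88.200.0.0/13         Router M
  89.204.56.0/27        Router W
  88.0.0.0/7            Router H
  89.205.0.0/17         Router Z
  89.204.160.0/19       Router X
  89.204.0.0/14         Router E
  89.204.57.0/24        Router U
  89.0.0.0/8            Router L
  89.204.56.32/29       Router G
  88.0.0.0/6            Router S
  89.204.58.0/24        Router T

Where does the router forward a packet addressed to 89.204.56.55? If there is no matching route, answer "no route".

Routes whose prefix contains 89.204.56.55:
  88.0.0.0/6 (88.0.0.0 - 91.255.255.255) -> Router S
  88.0.0.0/7 (88.0.0.0 - 89.255.255.255) -> Router H
  89.0.0.0/8 (89.0.0.0 - 89.255.255.255) -> Router L
  89.192.0.0/10 (89.192.0.0 - 89.255.255.255) -> Router Y
  89.204.0.0/14 (89.204.0.0 - 89.207.255.255) -> Router E
More-specific entries that do NOT match:
  89.204.56.32/29 (89.204.56.32 - 89.204.56.39) does not contain 89.204.56.55
  89.204.56.0/27 (89.204.56.0 - 89.204.56.31) does not contain 89.204.56.55
  89.204.57.0/24 (89.204.57.0 - 89.204.57.255) does not contain 89.204.56.55
  89.204.58.0/24 (89.204.58.0 - 89.204.58.255) does not contain 89.204.56.55
  89.204.160.0/19 (89.204.160.0 - 89.204.191.255) does not contain 89.204.56.55
  89.205.0.0/17 (89.205.0.0 - 89.205.127.255) does not contain 89.204.56.55
Longest matching prefix is /14 -> next hop Router E.

Router E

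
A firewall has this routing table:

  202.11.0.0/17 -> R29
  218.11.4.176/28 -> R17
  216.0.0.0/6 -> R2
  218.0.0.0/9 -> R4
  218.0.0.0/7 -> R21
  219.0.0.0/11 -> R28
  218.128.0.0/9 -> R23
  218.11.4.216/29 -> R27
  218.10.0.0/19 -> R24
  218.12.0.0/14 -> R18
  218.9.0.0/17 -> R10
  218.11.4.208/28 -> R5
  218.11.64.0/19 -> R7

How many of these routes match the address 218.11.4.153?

3

Prefixes containing 218.11.4.153:
  216.0.0.0/6 (216.0.0.0 - 219.255.255.255)
  218.0.0.0/7 (218.0.0.0 - 219.255.255.255)
  218.0.0.0/9 (218.0.0.0 - 218.127.255.255)
Total matching entries: 3.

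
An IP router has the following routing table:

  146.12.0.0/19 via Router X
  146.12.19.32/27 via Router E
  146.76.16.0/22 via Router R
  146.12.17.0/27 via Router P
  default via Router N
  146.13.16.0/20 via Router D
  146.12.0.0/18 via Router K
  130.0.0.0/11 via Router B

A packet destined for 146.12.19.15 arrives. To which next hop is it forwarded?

Router X

Routes whose prefix contains 146.12.19.15:
  0.0.0.0/0 (default, matches everything) -> Router N
  146.12.0.0/18 (146.12.0.0 - 146.12.63.255) -> Router K
  146.12.0.0/19 (146.12.0.0 - 146.12.31.255) -> Router X
More-specific entries that do NOT match:
  146.12.19.32/27 (146.12.19.32 - 146.12.19.63) does not contain 146.12.19.15
  146.12.17.0/27 (146.12.17.0 - 146.12.17.31) does not contain 146.12.19.15
  146.76.16.0/22 (146.76.16.0 - 146.76.19.255) does not contain 146.12.19.15
  146.13.16.0/20 (146.13.16.0 - 146.13.31.255) does not contain 146.12.19.15
Longest matching prefix is /19 -> next hop Router X.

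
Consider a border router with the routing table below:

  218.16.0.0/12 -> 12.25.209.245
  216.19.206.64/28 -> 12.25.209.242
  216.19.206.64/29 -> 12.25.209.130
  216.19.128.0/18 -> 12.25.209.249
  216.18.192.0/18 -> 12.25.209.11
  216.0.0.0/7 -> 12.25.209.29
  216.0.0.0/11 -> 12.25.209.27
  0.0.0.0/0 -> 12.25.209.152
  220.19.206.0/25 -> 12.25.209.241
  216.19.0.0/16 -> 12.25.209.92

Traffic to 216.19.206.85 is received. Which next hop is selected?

Routes whose prefix contains 216.19.206.85:
  0.0.0.0/0 (default, matches everything) -> 12.25.209.152
  216.0.0.0/7 (216.0.0.0 - 217.255.255.255) -> 12.25.209.29
  216.0.0.0/11 (216.0.0.0 - 216.31.255.255) -> 12.25.209.27
  216.19.0.0/16 (216.19.0.0 - 216.19.255.255) -> 12.25.209.92
More-specific entries that do NOT match:
  216.19.206.64/29 (216.19.206.64 - 216.19.206.71) does not contain 216.19.206.85
  216.19.206.64/28 (216.19.206.64 - 216.19.206.79) does not contain 216.19.206.85
  220.19.206.0/25 (220.19.206.0 - 220.19.206.127) does not contain 216.19.206.85
  216.19.128.0/18 (216.19.128.0 - 216.19.191.255) does not contain 216.19.206.85
  216.18.192.0/18 (216.18.192.0 - 216.18.255.255) does not contain 216.19.206.85
Longest matching prefix is /16 -> next hop 12.25.209.92.

12.25.209.92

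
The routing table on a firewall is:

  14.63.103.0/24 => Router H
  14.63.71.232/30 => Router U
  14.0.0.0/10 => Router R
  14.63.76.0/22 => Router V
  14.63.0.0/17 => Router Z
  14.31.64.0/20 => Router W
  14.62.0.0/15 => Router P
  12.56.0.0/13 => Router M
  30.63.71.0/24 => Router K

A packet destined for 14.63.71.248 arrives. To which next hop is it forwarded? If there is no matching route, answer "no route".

Routes whose prefix contains 14.63.71.248:
  14.0.0.0/10 (14.0.0.0 - 14.63.255.255) -> Router R
  14.62.0.0/15 (14.62.0.0 - 14.63.255.255) -> Router P
  14.63.0.0/17 (14.63.0.0 - 14.63.127.255) -> Router Z
More-specific entries that do NOT match:
  14.63.71.232/30 (14.63.71.232 - 14.63.71.235) does not contain 14.63.71.248
  14.63.103.0/24 (14.63.103.0 - 14.63.103.255) does not contain 14.63.71.248
  30.63.71.0/24 (30.63.71.0 - 30.63.71.255) does not contain 14.63.71.248
  14.63.76.0/22 (14.63.76.0 - 14.63.79.255) does not contain 14.63.71.248
  14.31.64.0/20 (14.31.64.0 - 14.31.79.255) does not contain 14.63.71.248
Longest matching prefix is /17 -> next hop Router Z.

Router Z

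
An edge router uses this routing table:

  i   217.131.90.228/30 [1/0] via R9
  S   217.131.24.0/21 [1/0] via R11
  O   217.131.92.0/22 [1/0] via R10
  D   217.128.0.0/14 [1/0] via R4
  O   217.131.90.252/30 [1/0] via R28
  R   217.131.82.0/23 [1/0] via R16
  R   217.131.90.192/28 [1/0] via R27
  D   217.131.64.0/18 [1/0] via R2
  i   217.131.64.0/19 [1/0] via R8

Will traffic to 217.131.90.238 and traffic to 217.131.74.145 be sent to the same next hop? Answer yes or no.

217.131.90.238: longest match 217.131.64.0/19 -> R8
217.131.74.145: longest match 217.131.64.0/19 -> R8

yes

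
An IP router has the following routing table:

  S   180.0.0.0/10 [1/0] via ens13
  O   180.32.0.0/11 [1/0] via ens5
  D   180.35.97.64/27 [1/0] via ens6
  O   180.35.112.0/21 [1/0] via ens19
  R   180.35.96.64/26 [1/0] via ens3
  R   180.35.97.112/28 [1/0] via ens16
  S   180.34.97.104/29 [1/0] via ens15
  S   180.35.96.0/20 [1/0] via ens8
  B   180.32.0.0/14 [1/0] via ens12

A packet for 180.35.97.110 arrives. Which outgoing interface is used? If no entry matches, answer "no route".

ens8

Routes whose prefix contains 180.35.97.110:
  180.0.0.0/10 (180.0.0.0 - 180.63.255.255) -> ens13
  180.32.0.0/11 (180.32.0.0 - 180.63.255.255) -> ens5
  180.32.0.0/14 (180.32.0.0 - 180.35.255.255) -> ens12
  180.35.96.0/20 (180.35.96.0 - 180.35.111.255) -> ens8
More-specific entries that do NOT match:
  180.34.97.104/29 (180.34.97.104 - 180.34.97.111) does not contain 180.35.97.110
  180.35.97.112/28 (180.35.97.112 - 180.35.97.127) does not contain 180.35.97.110
  180.35.97.64/27 (180.35.97.64 - 180.35.97.95) does not contain 180.35.97.110
  180.35.96.64/26 (180.35.96.64 - 180.35.96.127) does not contain 180.35.97.110
  180.35.112.0/21 (180.35.112.0 - 180.35.119.255) does not contain 180.35.97.110
Longest matching prefix is /20 -> interface ens8.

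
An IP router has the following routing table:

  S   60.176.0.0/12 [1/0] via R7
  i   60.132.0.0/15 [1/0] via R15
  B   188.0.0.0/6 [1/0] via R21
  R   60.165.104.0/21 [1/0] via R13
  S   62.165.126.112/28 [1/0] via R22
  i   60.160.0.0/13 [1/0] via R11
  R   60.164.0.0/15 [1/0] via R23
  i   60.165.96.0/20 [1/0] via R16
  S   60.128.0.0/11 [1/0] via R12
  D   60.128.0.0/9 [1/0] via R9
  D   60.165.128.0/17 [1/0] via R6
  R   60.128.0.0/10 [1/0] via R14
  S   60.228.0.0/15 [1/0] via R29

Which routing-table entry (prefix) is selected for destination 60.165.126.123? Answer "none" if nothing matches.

60.164.0.0/15

Entries matching 60.165.126.123:
  60.128.0.0/9 (60.128.0.0 - 60.255.255.255)
  60.128.0.0/10 (60.128.0.0 - 60.191.255.255)
  60.160.0.0/13 (60.160.0.0 - 60.167.255.255)
  60.164.0.0/15 (60.164.0.0 - 60.165.255.255)
Most specific is 60.164.0.0/15.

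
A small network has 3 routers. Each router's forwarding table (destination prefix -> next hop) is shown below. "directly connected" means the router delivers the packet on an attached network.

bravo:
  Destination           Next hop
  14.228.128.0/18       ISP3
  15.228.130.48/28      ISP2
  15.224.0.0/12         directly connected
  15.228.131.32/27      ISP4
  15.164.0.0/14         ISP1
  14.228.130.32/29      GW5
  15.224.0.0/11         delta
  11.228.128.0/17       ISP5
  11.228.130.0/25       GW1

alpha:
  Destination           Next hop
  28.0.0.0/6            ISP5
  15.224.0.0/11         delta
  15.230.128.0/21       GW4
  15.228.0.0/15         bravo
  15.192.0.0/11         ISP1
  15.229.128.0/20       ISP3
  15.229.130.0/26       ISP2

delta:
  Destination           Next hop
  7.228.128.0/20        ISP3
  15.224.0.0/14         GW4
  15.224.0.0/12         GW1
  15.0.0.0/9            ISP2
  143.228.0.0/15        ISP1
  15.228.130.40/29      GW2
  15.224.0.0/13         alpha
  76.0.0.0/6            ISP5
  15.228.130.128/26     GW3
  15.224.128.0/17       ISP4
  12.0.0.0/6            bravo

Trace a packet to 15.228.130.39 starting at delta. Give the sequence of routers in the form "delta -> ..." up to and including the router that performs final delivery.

At delta: longest match for 15.228.130.39 is 15.224.0.0/13 -> alpha
At alpha: longest match for 15.228.130.39 is 15.228.0.0/15 -> bravo
At bravo: longest match for 15.228.130.39 is 15.224.0.0/12 -> directly connected

delta -> alpha -> bravo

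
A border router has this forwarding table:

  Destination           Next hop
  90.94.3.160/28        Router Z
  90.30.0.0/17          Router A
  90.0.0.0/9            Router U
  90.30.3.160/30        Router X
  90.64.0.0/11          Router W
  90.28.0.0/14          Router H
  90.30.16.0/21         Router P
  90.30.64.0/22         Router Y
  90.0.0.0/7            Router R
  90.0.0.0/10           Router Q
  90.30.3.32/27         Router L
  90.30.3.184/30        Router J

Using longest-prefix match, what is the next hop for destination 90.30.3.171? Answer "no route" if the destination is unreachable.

Router A

Routes whose prefix contains 90.30.3.171:
  90.0.0.0/7 (90.0.0.0 - 91.255.255.255) -> Router R
  90.0.0.0/9 (90.0.0.0 - 90.127.255.255) -> Router U
  90.0.0.0/10 (90.0.0.0 - 90.63.255.255) -> Router Q
  90.28.0.0/14 (90.28.0.0 - 90.31.255.255) -> Router H
  90.30.0.0/17 (90.30.0.0 - 90.30.127.255) -> Router A
More-specific entries that do NOT match:
  90.30.3.160/30 (90.30.3.160 - 90.30.3.163) does not contain 90.30.3.171
  90.30.3.184/30 (90.30.3.184 - 90.30.3.187) does not contain 90.30.3.171
  90.94.3.160/28 (90.94.3.160 - 90.94.3.175) does not contain 90.30.3.171
  90.30.3.32/27 (90.30.3.32 - 90.30.3.63) does not contain 90.30.3.171
  90.30.64.0/22 (90.30.64.0 - 90.30.67.255) does not contain 90.30.3.171
  90.30.16.0/21 (90.30.16.0 - 90.30.23.255) does not contain 90.30.3.171
Longest matching prefix is /17 -> next hop Router A.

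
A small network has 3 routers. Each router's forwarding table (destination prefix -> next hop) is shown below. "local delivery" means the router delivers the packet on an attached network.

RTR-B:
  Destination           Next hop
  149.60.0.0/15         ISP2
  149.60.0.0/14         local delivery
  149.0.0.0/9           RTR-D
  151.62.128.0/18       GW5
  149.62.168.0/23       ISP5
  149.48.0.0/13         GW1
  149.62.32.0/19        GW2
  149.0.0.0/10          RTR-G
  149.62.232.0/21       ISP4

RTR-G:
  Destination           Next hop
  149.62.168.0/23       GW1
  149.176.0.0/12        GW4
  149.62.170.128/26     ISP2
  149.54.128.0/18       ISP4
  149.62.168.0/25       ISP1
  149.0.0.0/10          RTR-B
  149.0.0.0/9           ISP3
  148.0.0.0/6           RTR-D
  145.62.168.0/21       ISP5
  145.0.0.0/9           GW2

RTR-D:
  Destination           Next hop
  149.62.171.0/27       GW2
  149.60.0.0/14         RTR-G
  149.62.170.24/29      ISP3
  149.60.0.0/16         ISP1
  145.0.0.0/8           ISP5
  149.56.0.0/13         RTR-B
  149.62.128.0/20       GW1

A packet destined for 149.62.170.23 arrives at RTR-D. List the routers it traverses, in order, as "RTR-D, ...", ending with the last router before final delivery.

RTR-D, RTR-G, RTR-B

At RTR-D: longest match for 149.62.170.23 is 149.60.0.0/14 -> RTR-G
At RTR-G: longest match for 149.62.170.23 is 149.0.0.0/10 -> RTR-B
At RTR-B: longest match for 149.62.170.23 is 149.60.0.0/14 -> local delivery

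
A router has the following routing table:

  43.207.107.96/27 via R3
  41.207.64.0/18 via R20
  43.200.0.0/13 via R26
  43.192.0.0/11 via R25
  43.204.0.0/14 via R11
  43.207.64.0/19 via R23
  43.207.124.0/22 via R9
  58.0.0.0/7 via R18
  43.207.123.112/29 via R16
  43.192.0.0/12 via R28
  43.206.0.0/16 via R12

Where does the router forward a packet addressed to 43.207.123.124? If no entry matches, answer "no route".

Routes whose prefix contains 43.207.123.124:
  43.192.0.0/11 (43.192.0.0 - 43.223.255.255) -> R25
  43.192.0.0/12 (43.192.0.0 - 43.207.255.255) -> R28
  43.200.0.0/13 (43.200.0.0 - 43.207.255.255) -> R26
  43.204.0.0/14 (43.204.0.0 - 43.207.255.255) -> R11
More-specific entries that do NOT match:
  43.207.123.112/29 (43.207.123.112 - 43.207.123.119) does not contain 43.207.123.124
  43.207.107.96/27 (43.207.107.96 - 43.207.107.127) does not contain 43.207.123.124
  43.207.124.0/22 (43.207.124.0 - 43.207.127.255) does not contain 43.207.123.124
  43.207.64.0/19 (43.207.64.0 - 43.207.95.255) does not contain 43.207.123.124
  41.207.64.0/18 (41.207.64.0 - 41.207.127.255) does not contain 43.207.123.124
  43.206.0.0/16 (43.206.0.0 - 43.206.255.255) does not contain 43.207.123.124
Longest matching prefix is /14 -> next hop R11.

R11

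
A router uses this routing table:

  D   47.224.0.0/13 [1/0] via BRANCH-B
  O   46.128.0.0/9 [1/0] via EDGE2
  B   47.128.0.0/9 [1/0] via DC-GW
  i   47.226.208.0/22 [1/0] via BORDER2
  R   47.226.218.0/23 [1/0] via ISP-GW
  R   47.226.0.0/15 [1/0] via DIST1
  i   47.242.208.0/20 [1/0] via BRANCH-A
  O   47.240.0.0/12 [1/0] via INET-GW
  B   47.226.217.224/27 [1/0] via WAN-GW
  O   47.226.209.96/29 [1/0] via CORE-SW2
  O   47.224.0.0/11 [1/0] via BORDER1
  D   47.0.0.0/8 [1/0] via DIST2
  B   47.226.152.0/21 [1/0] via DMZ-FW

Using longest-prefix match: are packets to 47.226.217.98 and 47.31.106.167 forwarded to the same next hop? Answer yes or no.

no

47.226.217.98: longest match 47.226.0.0/15 -> DIST1
47.31.106.167: longest match 47.0.0.0/8 -> DIST2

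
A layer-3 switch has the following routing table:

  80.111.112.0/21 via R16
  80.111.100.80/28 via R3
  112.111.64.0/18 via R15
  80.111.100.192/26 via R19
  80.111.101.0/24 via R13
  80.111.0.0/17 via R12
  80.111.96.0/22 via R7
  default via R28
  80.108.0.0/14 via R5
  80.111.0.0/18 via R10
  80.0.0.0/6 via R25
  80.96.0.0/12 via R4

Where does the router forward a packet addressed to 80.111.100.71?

Routes whose prefix contains 80.111.100.71:
  0.0.0.0/0 (default, matches everything) -> R28
  80.0.0.0/6 (80.0.0.0 - 83.255.255.255) -> R25
  80.96.0.0/12 (80.96.0.0 - 80.111.255.255) -> R4
  80.108.0.0/14 (80.108.0.0 - 80.111.255.255) -> R5
  80.111.0.0/17 (80.111.0.0 - 80.111.127.255) -> R12
More-specific entries that do NOT match:
  80.111.100.80/28 (80.111.100.80 - 80.111.100.95) does not contain 80.111.100.71
  80.111.100.192/26 (80.111.100.192 - 80.111.100.255) does not contain 80.111.100.71
  80.111.101.0/24 (80.111.101.0 - 80.111.101.255) does not contain 80.111.100.71
  80.111.96.0/22 (80.111.96.0 - 80.111.99.255) does not contain 80.111.100.71
  80.111.112.0/21 (80.111.112.0 - 80.111.119.255) does not contain 80.111.100.71
  112.111.64.0/18 (112.111.64.0 - 112.111.127.255) does not contain 80.111.100.71
  80.111.0.0/18 (80.111.0.0 - 80.111.63.255) does not contain 80.111.100.71
Longest matching prefix is /17 -> next hop R12.

R12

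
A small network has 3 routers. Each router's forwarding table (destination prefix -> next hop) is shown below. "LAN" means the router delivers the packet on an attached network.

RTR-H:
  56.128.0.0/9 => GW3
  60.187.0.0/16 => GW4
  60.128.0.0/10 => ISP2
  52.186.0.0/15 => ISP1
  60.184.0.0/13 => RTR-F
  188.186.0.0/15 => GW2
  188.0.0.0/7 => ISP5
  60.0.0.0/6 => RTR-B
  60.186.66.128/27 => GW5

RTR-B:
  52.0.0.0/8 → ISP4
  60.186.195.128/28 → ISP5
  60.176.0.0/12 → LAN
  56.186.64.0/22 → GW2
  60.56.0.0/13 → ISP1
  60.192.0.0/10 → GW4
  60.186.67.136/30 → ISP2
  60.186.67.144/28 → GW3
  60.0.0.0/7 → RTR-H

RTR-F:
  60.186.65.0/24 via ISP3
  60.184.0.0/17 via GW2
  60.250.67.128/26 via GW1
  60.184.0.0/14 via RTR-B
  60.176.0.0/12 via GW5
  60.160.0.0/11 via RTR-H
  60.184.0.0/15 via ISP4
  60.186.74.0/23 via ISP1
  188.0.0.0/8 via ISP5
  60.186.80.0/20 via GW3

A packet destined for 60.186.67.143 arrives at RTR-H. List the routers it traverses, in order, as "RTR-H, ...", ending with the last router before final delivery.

RTR-H, RTR-F, RTR-B

At RTR-H: longest match for 60.186.67.143 is 60.184.0.0/13 -> RTR-F
At RTR-F: longest match for 60.186.67.143 is 60.184.0.0/14 -> RTR-B
At RTR-B: longest match for 60.186.67.143 is 60.176.0.0/12 -> LAN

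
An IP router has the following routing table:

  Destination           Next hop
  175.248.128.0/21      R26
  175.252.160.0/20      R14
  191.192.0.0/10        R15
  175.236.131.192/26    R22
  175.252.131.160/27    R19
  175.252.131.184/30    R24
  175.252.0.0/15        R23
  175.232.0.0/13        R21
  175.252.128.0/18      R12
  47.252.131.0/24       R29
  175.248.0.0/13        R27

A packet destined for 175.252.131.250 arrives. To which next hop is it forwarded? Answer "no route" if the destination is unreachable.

Routes whose prefix contains 175.252.131.250:
  175.248.0.0/13 (175.248.0.0 - 175.255.255.255) -> R27
  175.252.0.0/15 (175.252.0.0 - 175.253.255.255) -> R23
  175.252.128.0/18 (175.252.128.0 - 175.252.191.255) -> R12
More-specific entries that do NOT match:
  175.252.131.184/30 (175.252.131.184 - 175.252.131.187) does not contain 175.252.131.250
  175.252.131.160/27 (175.252.131.160 - 175.252.131.191) does not contain 175.252.131.250
  175.236.131.192/26 (175.236.131.192 - 175.236.131.255) does not contain 175.252.131.250
  47.252.131.0/24 (47.252.131.0 - 47.252.131.255) does not contain 175.252.131.250
  175.248.128.0/21 (175.248.128.0 - 175.248.135.255) does not contain 175.252.131.250
  175.252.160.0/20 (175.252.160.0 - 175.252.175.255) does not contain 175.252.131.250
Longest matching prefix is /18 -> next hop R12.

R12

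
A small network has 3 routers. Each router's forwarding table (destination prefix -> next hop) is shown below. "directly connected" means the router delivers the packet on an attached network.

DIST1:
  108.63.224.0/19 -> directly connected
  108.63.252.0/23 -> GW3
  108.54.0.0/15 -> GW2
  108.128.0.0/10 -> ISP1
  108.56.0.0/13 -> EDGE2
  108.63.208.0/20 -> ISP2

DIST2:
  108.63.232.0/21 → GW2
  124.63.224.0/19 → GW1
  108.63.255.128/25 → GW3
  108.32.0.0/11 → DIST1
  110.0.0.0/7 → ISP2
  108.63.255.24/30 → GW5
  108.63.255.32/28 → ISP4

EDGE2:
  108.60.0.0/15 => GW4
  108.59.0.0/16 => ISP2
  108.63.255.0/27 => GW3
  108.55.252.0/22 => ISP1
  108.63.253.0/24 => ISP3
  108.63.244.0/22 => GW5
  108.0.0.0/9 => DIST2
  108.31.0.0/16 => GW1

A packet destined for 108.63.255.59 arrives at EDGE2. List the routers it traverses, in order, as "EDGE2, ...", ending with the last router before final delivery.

At EDGE2: longest match for 108.63.255.59 is 108.0.0.0/9 -> DIST2
At DIST2: longest match for 108.63.255.59 is 108.32.0.0/11 -> DIST1
At DIST1: longest match for 108.63.255.59 is 108.63.224.0/19 -> directly connected

EDGE2, DIST2, DIST1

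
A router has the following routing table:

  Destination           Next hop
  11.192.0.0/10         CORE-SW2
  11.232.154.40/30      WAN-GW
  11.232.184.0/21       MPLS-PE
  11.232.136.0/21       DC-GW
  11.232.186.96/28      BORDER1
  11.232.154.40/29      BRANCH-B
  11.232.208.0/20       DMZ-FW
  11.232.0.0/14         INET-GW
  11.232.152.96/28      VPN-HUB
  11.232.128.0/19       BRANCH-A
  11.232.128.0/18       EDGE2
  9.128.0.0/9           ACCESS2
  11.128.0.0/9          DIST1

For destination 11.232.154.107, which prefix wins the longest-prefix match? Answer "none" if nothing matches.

11.232.128.0/19

Entries matching 11.232.154.107:
  11.128.0.0/9 (11.128.0.0 - 11.255.255.255)
  11.192.0.0/10 (11.192.0.0 - 11.255.255.255)
  11.232.0.0/14 (11.232.0.0 - 11.235.255.255)
  11.232.128.0/18 (11.232.128.0 - 11.232.191.255)
  11.232.128.0/19 (11.232.128.0 - 11.232.159.255)
Most specific is 11.232.128.0/19.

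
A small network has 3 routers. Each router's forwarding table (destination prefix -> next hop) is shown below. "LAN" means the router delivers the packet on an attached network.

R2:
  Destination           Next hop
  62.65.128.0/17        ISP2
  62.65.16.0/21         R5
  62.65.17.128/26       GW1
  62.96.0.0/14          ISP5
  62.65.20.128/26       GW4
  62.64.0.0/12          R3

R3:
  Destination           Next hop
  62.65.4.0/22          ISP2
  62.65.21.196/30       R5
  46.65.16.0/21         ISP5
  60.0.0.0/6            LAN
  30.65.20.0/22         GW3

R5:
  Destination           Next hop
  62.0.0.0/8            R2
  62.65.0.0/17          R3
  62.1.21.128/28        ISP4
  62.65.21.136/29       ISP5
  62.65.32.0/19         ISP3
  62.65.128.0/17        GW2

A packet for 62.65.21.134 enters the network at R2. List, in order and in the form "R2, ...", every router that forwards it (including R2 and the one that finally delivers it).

At R2: longest match for 62.65.21.134 is 62.65.16.0/21 -> R5
At R5: longest match for 62.65.21.134 is 62.65.0.0/17 -> R3
At R3: longest match for 62.65.21.134 is 60.0.0.0/6 -> LAN

R2, R5, R3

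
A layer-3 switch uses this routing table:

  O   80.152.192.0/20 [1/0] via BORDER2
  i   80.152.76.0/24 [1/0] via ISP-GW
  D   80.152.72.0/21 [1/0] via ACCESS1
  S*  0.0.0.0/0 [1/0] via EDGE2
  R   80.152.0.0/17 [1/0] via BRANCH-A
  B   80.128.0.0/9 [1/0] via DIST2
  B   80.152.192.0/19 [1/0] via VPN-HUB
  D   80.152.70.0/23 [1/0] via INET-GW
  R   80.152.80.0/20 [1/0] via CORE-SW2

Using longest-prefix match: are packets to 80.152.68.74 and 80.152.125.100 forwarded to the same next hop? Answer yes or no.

yes

80.152.68.74: longest match 80.152.0.0/17 -> BRANCH-A
80.152.125.100: longest match 80.152.0.0/17 -> BRANCH-A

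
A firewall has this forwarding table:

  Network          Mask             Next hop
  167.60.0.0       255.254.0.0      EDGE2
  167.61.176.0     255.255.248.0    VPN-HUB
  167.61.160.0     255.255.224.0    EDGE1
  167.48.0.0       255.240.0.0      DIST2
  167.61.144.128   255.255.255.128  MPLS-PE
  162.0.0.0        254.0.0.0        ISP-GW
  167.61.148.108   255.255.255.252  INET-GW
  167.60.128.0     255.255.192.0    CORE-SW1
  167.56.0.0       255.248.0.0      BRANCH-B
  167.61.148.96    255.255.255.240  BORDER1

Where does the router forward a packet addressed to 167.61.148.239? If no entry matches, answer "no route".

EDGE2

Routes whose prefix contains 167.61.148.239:
  167.48.0.0/12 (167.48.0.0 - 167.63.255.255) -> DIST2
  167.56.0.0/13 (167.56.0.0 - 167.63.255.255) -> BRANCH-B
  167.60.0.0/15 (167.60.0.0 - 167.61.255.255) -> EDGE2
More-specific entries that do NOT match:
  167.61.148.108/30 (167.61.148.108 - 167.61.148.111) does not contain 167.61.148.239
  167.61.148.96/28 (167.61.148.96 - 167.61.148.111) does not contain 167.61.148.239
  167.61.144.128/25 (167.61.144.128 - 167.61.144.255) does not contain 167.61.148.239
  167.61.176.0/21 (167.61.176.0 - 167.61.183.255) does not contain 167.61.148.239
  167.61.160.0/19 (167.61.160.0 - 167.61.191.255) does not contain 167.61.148.239
  167.60.128.0/18 (167.60.128.0 - 167.60.191.255) does not contain 167.61.148.239
Longest matching prefix is /15 -> next hop EDGE2.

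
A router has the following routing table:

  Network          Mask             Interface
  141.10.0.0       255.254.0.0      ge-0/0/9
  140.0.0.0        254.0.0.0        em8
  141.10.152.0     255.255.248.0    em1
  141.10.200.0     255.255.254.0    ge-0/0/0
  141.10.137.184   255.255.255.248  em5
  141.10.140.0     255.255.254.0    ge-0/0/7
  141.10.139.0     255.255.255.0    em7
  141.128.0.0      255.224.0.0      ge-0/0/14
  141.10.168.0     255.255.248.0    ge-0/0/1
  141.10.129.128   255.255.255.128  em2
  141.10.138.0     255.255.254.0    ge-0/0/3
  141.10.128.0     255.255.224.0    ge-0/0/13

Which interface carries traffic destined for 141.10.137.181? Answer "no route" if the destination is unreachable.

ge-0/0/13

Routes whose prefix contains 141.10.137.181:
  140.0.0.0/7 (140.0.0.0 - 141.255.255.255) -> em8
  141.10.0.0/15 (141.10.0.0 - 141.11.255.255) -> ge-0/0/9
  141.10.128.0/19 (141.10.128.0 - 141.10.159.255) -> ge-0/0/13
More-specific entries that do NOT match:
  141.10.137.184/29 (141.10.137.184 - 141.10.137.191) does not contain 141.10.137.181
  141.10.129.128/25 (141.10.129.128 - 141.10.129.255) does not contain 141.10.137.181
  141.10.139.0/24 (141.10.139.0 - 141.10.139.255) does not contain 141.10.137.181
  141.10.200.0/23 (141.10.200.0 - 141.10.201.255) does not contain 141.10.137.181
  141.10.140.0/23 (141.10.140.0 - 141.10.141.255) does not contain 141.10.137.181
  141.10.138.0/23 (141.10.138.0 - 141.10.139.255) does not contain 141.10.137.181
  141.10.152.0/21 (141.10.152.0 - 141.10.159.255) does not contain 141.10.137.181
  141.10.168.0/21 (141.10.168.0 - 141.10.175.255) does not contain 141.10.137.181
Longest matching prefix is /19 -> interface ge-0/0/13.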